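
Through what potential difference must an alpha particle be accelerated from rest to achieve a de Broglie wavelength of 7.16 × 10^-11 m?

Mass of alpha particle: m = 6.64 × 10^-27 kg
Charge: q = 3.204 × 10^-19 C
2.01 × 10^-2 V

From λ = h/√(2mqV), we solve for V:

λ² = h²/(2mqV)
V = h²/(2mqλ²)
V = (6.626 × 10^-34 J·s)² / (2 × 6.64 × 10^-27 kg × 3.204 × 10^-19 C × (7.16 × 10^-11 m)²)
V = 2.01 × 10^-2 V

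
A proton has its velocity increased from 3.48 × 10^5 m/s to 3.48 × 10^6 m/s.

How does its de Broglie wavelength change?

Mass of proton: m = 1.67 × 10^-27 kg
The wavelength decreases by a factor of 10.

Using λ = h/(mv):

Initial wavelength: λ₁ = h/(mv₁) = 1.14 × 10^-12 m
Final wavelength: λ₂ = h/(mv₂) = 1.14 × 10^-13 m

Since λ ∝ 1/v, when velocity increases by a factor of 10, the wavelength decreases by a factor of 10.

λ₂/λ₁ = v₁/v₂ = 1/10

The wavelength decreases by a factor of 10.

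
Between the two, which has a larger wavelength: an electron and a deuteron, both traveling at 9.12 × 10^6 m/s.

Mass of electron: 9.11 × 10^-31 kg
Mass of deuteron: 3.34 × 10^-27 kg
The electron has the longer wavelength.

Using λ = h/(mv), since both particles have the same velocity, the wavelength depends only on mass.

For electron: λ₁ = h/(m₁v) = 7.98 × 10^-11 m
For deuteron: λ₂ = h/(m₂v) = 2.18 × 10^-14 m

Since λ ∝ 1/m at constant velocity, the lighter particle has the longer wavelength.

The electron has the longer de Broglie wavelength.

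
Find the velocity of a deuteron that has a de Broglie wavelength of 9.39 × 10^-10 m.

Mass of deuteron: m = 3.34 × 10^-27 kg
2.11 × 10^2 m/s

From the de Broglie relation λ = h/(mv), we solve for v:

v = h/(mλ)
v = (6.626 × 10^-34 J·s) / (3.34 × 10^-27 kg × 9.39 × 10^-10 m)
v = 2.11 × 10^2 m/s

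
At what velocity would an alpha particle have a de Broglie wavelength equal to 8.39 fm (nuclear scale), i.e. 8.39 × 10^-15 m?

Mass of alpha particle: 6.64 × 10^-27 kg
1.19 × 10^7 m/s

From λ = h/(mv), solve for v:

v = h/(mλ)
v = (6.626 × 10^-34 J·s) / (6.64 × 10^-27 kg × 8.39 × 10^-15 m)
v = 1.19 × 10^7 m/s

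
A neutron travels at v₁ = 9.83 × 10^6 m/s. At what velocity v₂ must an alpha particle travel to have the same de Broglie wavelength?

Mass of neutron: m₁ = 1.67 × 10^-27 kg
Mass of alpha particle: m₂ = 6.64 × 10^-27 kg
v₂ = 2.47 × 10^6 m/s

For equal de Broglie wavelengths: λ₁ = λ₂

h/(m₁v₁) = h/(m₂v₂)
m₁v₁ = m₂v₂
v₂ = v₁ · (m₁/m₂)

v₂ = 9.83 × 10^6 m/s × (1.67 × 10^-27 kg / 6.64 × 10^-27 kg)
v₂ = 2.47 × 10^6 m/s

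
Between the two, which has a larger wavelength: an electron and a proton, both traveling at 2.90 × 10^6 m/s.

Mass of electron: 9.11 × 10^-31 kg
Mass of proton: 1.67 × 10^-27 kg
The electron has the longer wavelength.

Using λ = h/(mv), since both particles have the same velocity, the wavelength depends only on mass.

For electron: λ₁ = h/(m₁v) = 2.51 × 10^-10 m
For proton: λ₂ = h/(m₂v) = 1.37 × 10^-13 m

Since λ ∝ 1/m at constant velocity, the lighter particle has the longer wavelength.

The electron has the longer de Broglie wavelength.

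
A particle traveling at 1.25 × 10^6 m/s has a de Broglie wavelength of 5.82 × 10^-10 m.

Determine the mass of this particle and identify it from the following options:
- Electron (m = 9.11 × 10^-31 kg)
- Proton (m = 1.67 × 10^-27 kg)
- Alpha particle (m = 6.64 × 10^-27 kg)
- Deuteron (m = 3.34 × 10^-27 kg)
The particle is an electron.

From λ = h/(mv), solve for mass:

m = h/(λv)
m = (6.626 × 10^-34 J·s) / (5.82 × 10^-10 m × 1.25 × 10^6 m/s)
m = 9.11 × 10^-31 kg

Comparing with the listed masses, this is closest to an electron.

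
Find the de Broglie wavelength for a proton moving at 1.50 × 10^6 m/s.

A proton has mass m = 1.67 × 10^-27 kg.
2.65 × 10^-13 m

Using the de Broglie relation λ = h/(mv):

λ = h/(mv)
λ = (6.626 × 10^-34 J·s) / (1.67 × 10^-27 kg × 1.50 × 10^6 m/s)
λ = 2.65 × 10^-13 m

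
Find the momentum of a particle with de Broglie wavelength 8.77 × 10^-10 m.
7.56 × 10^-25 kg·m/s

From the de Broglie relation λ = h/p, we solve for p:

p = h/λ
p = (6.626 × 10^-34 J·s) / (8.77 × 10^-10 m)
p = 7.56 × 10^-25 kg·m/s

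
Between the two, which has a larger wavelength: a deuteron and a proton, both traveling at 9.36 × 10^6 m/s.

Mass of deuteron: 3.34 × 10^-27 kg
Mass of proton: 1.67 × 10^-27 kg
The proton has the longer wavelength.

Using λ = h/(mv), since both particles have the same velocity, the wavelength depends only on mass.

For deuteron: λ₁ = h/(m₁v) = 2.12 × 10^-14 m
For proton: λ₂ = h/(m₂v) = 4.24 × 10^-14 m

Since λ ∝ 1/m at constant velocity, the lighter particle has the longer wavelength.

The proton has the longer de Broglie wavelength.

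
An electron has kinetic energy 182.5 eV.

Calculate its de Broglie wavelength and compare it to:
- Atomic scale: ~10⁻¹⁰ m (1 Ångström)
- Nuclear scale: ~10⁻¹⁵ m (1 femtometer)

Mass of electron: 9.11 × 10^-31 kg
λ = 9.08 × 10^-11 m, which is between nuclear and atomic scales.

Using λ = h/√(2mKE):

KE = 182.5 eV = 2.924 × 10^-17 J

λ = h/√(2mKE)
λ = (6.626 × 10^-34 J·s) / √(2 × 9.11 × 10^-31 kg × 2.924 × 10^-17 J)
λ = 9.08 × 10^-11 m

Comparison:
- Atomic scale (10⁻¹⁰ m): λ is 0.91× this size
- Nuclear scale (10⁻¹⁵ m): λ is 9.1e+04× this size

The wavelength is between nuclear and atomic scales.

This wavelength is appropriate for probing atomic structure but too large for nuclear physics experiments.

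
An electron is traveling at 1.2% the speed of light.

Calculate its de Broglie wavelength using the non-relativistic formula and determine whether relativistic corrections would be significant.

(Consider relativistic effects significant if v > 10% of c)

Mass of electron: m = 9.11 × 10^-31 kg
No, relativistic corrections are not needed.

Using the non-relativistic de Broglie formula λ = h/(mv):

v = 1.2% × c = 3.598 × 10^6 m/s

λ = h/(mv)
λ = (6.626 × 10^-34 J·s) / (9.11 × 10^-31 kg × 3.598 × 10^6 m/s)
λ = 2.02 × 10^-10 m

Since v = 1.2% of c < 10% of c, relativistic corrections are NOT significant and this non-relativistic result is a good approximation.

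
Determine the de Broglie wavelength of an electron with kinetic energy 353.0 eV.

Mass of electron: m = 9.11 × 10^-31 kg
6.53 × 10^-11 m

Using λ = h/√(2mKE):

First convert KE to Joules: KE = 353.0 eV = 5.656 × 10^-17 J

λ = h/√(2mKE)
λ = (6.626 × 10^-34 J·s) / √(2 × 9.11 × 10^-31 kg × 5.656 × 10^-17 J)
λ = 6.53 × 10^-11 m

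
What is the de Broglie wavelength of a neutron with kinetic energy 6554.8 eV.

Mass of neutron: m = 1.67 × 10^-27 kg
3.54 × 10^-13 m

Using λ = h/√(2mKE):

First convert KE to Joules: KE = 6554.8 eV = 1.050 × 10^-15 J

λ = h/√(2mKE)
λ = (6.626 × 10^-34 J·s) / √(2 × 1.67 × 10^-27 kg × 1.050 × 10^-15 J)
λ = 3.54 × 10^-13 m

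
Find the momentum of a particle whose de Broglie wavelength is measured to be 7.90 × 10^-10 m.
8.39 × 10^-25 kg·m/s

From the de Broglie relation λ = h/p, we solve for p:

p = h/λ
p = (6.626 × 10^-34 J·s) / (7.90 × 10^-10 m)
p = 8.39 × 10^-25 kg·m/s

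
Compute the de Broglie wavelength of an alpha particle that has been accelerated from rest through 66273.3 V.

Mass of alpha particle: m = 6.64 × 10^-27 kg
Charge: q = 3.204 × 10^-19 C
3.95 × 10^-14 m

When a particle is accelerated through voltage V, it gains kinetic energy KE = qV.

The de Broglie wavelength is then λ = h/√(2mqV):

λ = h/√(2mqV)
λ = (6.626 × 10^-34 J·s) / √(2 × 6.64 × 10^-27 kg × 3.204 × 10^-19 C × 66273.3 V)
λ = 3.95 × 10^-14 m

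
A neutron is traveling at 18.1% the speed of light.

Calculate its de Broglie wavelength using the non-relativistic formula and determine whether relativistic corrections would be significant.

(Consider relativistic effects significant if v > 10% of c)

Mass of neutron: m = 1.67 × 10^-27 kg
Yes, relativistic corrections are needed.

Using the non-relativistic de Broglie formula λ = h/(mv):

v = 18.1% × c = 5.426 × 10^7 m/s

λ = h/(mv)
λ = (6.626 × 10^-34 J·s) / (1.67 × 10^-27 kg × 5.426 × 10^7 m/s)
λ = 7.31 × 10^-15 m

Since v = 18.1% of c > 10% of c, relativistic corrections ARE significant and the actual wavelength would differ from this non-relativistic estimate.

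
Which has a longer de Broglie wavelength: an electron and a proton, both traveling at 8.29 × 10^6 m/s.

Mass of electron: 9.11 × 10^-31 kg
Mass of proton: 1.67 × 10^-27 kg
The electron has the longer wavelength.

Using λ = h/(mv), since both particles have the same velocity, the wavelength depends only on mass.

For electron: λ₁ = h/(m₁v) = 8.77 × 10^-11 m
For proton: λ₂ = h/(m₂v) = 4.79 × 10^-14 m

Since λ ∝ 1/m at constant velocity, the lighter particle has the longer wavelength.

The electron has the longer de Broglie wavelength.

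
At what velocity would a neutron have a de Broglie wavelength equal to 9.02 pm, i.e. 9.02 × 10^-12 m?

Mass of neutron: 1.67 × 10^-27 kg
4.40 × 10^4 m/s

From λ = h/(mv), solve for v:

v = h/(mλ)
v = (6.626 × 10^-34 J·s) / (1.67 × 10^-27 kg × 9.02 × 10^-12 m)
v = 4.40 × 10^4 m/s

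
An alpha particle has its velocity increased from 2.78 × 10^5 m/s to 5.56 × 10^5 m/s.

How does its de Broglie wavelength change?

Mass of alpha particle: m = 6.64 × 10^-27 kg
The wavelength decreases by a factor of 2.

Using λ = h/(mv):

Initial wavelength: λ₁ = h/(mv₁) = 3.59 × 10^-13 m
Final wavelength: λ₂ = h/(mv₂) = 1.79 × 10^-13 m

Since λ ∝ 1/v, when velocity increases by a factor of 2, the wavelength decreases by a factor of 2.

λ₂/λ₁ = v₁/v₂ = 1/2

The wavelength decreases by a factor of 2.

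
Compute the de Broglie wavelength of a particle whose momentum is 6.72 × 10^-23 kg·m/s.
9.86 × 10^-12 m

Using the de Broglie relation λ = h/p:

λ = h/p
λ = (6.626 × 10^-34 J·s) / (6.72 × 10^-23 kg·m/s)
λ = 9.86 × 10^-12 m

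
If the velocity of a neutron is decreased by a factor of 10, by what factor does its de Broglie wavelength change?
The wavelength increases by a factor of 10.

From λ = h/(mv), the wavelength is inversely proportional to velocity:

λ ∝ 1/v

If v → v/10, then λ → 10λ

When velocity is decreased by a factor of 10, the wavelength increases by a factor of 10.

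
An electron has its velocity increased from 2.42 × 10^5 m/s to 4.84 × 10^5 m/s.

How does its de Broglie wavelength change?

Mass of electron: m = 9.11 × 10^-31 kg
The wavelength decreases by a factor of 2.

Using λ = h/(mv):

Initial wavelength: λ₁ = h/(mv₁) = 3.01 × 10^-9 m
Final wavelength: λ₂ = h/(mv₂) = 1.50 × 10^-9 m

Since λ ∝ 1/v, when velocity increases by a factor of 2, the wavelength decreases by a factor of 2.

λ₂/λ₁ = v₁/v₂ = 1/2

The wavelength decreases by a factor of 2.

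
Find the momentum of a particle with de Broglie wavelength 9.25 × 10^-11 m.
7.16 × 10^-24 kg·m/s

From the de Broglie relation λ = h/p, we solve for p:

p = h/λ
p = (6.626 × 10^-34 J·s) / (9.25 × 10^-11 m)
p = 7.16 × 10^-24 kg·m/s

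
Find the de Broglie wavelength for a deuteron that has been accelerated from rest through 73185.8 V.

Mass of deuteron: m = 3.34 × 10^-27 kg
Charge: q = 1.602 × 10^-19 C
7.49 × 10^-14 m

When a particle is accelerated through voltage V, it gains kinetic energy KE = qV.

The de Broglie wavelength is then λ = h/√(2mqV):

λ = h/√(2mqV)
λ = (6.626 × 10^-34 J·s) / √(2 × 3.34 × 10^-27 kg × 1.602 × 10^-19 C × 73185.8 V)
λ = 7.49 × 10^-14 m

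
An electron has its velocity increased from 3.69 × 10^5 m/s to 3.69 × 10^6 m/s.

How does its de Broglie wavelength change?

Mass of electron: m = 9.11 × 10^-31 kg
The wavelength decreases by a factor of 10.

Using λ = h/(mv):

Initial wavelength: λ₁ = h/(mv₁) = 1.97 × 10^-9 m
Final wavelength: λ₂ = h/(mv₂) = 1.97 × 10^-10 m

Since λ ∝ 1/v, when velocity increases by a factor of 10, the wavelength decreases by a factor of 10.

λ₂/λ₁ = v₁/v₂ = 1/10

The wavelength decreases by a factor of 10.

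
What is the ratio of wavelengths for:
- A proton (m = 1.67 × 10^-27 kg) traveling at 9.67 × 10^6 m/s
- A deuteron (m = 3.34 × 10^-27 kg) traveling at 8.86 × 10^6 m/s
λ₁/λ₂ = 1.83

Using λ = h/(mv):

λ₁ = h/(m₁v₁) = 4.10 × 10^-14 m
λ₂ = h/(m₂v₂) = 2.24 × 10^-14 m

Ratio λ₁/λ₂ = (m₂v₂)/(m₁v₁)
         = (3.34 × 10^-27 kg × 8.86 × 10^6 m/s) / (1.67 × 10^-27 kg × 9.67 × 10^6 m/s)
         = 1.83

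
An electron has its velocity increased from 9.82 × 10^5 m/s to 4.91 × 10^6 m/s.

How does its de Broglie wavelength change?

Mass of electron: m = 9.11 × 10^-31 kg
The wavelength decreases by a factor of 5.

Using λ = h/(mv):

Initial wavelength: λ₁ = h/(mv₁) = 7.41 × 10^-10 m
Final wavelength: λ₂ = h/(mv₂) = 1.48 × 10^-10 m

Since λ ∝ 1/v, when velocity increases by a factor of 5, the wavelength decreases by a factor of 5.

λ₂/λ₁ = v₁/v₂ = 1/5

The wavelength decreases by a factor of 5.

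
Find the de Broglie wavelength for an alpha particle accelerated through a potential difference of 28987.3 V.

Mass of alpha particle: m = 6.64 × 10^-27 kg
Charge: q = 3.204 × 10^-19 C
5.97 × 10^-14 m

When a particle is accelerated through voltage V, it gains kinetic energy KE = qV.

The de Broglie wavelength is then λ = h/√(2mqV):

λ = h/√(2mqV)
λ = (6.626 × 10^-34 J·s) / √(2 × 6.64 × 10^-27 kg × 3.204 × 10^-19 C × 28987.3 V)
λ = 5.97 × 10^-14 m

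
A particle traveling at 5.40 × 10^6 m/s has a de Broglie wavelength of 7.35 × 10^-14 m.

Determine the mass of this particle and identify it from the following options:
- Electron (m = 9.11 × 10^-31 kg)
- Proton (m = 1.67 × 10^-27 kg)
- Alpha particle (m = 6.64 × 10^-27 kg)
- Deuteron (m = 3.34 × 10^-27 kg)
The particle is a proton.

From λ = h/(mv), solve for mass:

m = h/(λv)
m = (6.626 × 10^-34 J·s) / (7.35 × 10^-14 m × 5.40 × 10^6 m/s)
m = 1.67 × 10^-27 kg

Comparing with the listed masses, this is closest to a proton.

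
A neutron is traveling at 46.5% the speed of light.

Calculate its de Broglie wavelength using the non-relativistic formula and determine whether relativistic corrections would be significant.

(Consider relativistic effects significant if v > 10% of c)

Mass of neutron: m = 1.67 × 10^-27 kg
Yes, relativistic corrections are needed.

Using the non-relativistic de Broglie formula λ = h/(mv):

v = 46.5% × c = 1.394 × 10^8 m/s

λ = h/(mv)
λ = (6.626 × 10^-34 J·s) / (1.67 × 10^-27 kg × 1.394 × 10^8 m/s)
λ = 2.85 × 10^-15 m

Since v = 46.5% of c > 10% of c, relativistic corrections ARE significant and the actual wavelength would differ from this non-relativistic estimate.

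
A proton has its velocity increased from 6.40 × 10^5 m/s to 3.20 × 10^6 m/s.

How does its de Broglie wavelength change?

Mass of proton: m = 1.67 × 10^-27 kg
The wavelength decreases by a factor of 5.

Using λ = h/(mv):

Initial wavelength: λ₁ = h/(mv₁) = 6.20 × 10^-13 m
Final wavelength: λ₂ = h/(mv₂) = 1.24 × 10^-13 m

Since λ ∝ 1/v, when velocity increases by a factor of 5, the wavelength decreases by a factor of 5.

λ₂/λ₁ = v₁/v₂ = 1/5

The wavelength decreases by a factor of 5.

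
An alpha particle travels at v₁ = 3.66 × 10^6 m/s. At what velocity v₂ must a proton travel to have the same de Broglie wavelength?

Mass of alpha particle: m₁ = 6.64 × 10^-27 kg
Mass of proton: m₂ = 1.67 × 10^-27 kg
v₂ = 1.46 × 10^7 m/s

For equal de Broglie wavelengths: λ₁ = λ₂

h/(m₁v₁) = h/(m₂v₂)
m₁v₁ = m₂v₂
v₂ = v₁ · (m₁/m₂)

v₂ = 3.66 × 10^6 m/s × (6.64 × 10^-27 kg / 1.67 × 10^-27 kg)
v₂ = 1.46 × 10^7 m/s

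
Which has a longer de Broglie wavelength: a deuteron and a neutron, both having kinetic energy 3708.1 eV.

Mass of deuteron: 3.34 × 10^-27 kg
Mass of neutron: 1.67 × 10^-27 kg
The neutron has the longer wavelength.

Using λ = h/√(2mKE):

For deuteron: λ₁ = h/√(2m₁KE) = 3.33 × 10^-13 m
For neutron: λ₂ = h/√(2m₂KE) = 4.70 × 10^-13 m

Since λ ∝ 1/√m at constant kinetic energy, the lighter particle has the longer wavelength.

The neutron has the longer de Broglie wavelength.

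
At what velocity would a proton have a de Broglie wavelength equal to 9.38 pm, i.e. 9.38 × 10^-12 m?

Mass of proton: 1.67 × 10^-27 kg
4.23 × 10^4 m/s

From λ = h/(mv), solve for v:

v = h/(mλ)
v = (6.626 × 10^-34 J·s) / (1.67 × 10^-27 kg × 9.38 × 10^-12 m)
v = 4.23 × 10^4 m/s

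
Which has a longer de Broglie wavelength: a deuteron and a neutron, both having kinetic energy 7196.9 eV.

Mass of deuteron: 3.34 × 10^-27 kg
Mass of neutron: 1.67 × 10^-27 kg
The neutron has the longer wavelength.

Using λ = h/√(2mKE):

For deuteron: λ₁ = h/√(2m₁KE) = 2.39 × 10^-13 m
For neutron: λ₂ = h/√(2m₂KE) = 3.38 × 10^-13 m

Since λ ∝ 1/√m at constant kinetic energy, the lighter particle has the longer wavelength.

The neutron has the longer de Broglie wavelength.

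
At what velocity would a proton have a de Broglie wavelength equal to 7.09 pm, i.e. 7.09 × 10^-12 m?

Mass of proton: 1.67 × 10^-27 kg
5.60 × 10^4 m/s

From λ = h/(mv), solve for v:

v = h/(mλ)
v = (6.626 × 10^-34 J·s) / (1.67 × 10^-27 kg × 7.09 × 10^-12 m)
v = 5.60 × 10^4 m/s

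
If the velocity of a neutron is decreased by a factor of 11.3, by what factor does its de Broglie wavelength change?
The wavelength increases by a factor of 11.3.

From λ = h/(mv), the wavelength is inversely proportional to velocity:

λ ∝ 1/v

If v → v/11.3, then λ → 11.3λ

When velocity is decreased by a factor of 11.3, the wavelength increases by a factor of 11.3.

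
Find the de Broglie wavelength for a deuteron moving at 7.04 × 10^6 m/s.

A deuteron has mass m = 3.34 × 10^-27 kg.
2.82 × 10^-14 m

Using the de Broglie relation λ = h/(mv):

λ = h/(mv)
λ = (6.626 × 10^-34 J·s) / (3.34 × 10^-27 kg × 7.04 × 10^6 m/s)
λ = 2.82 × 10^-14 m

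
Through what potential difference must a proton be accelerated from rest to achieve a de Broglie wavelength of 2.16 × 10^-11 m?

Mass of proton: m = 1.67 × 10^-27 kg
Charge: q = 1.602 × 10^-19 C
1.76 V

From λ = h/√(2mqV), we solve for V:

λ² = h²/(2mqV)
V = h²/(2mqλ²)
V = (6.626 × 10^-34 J·s)² / (2 × 1.67 × 10^-27 kg × 1.602 × 10^-19 C × (2.16 × 10^-11 m)²)
V = 1.76 V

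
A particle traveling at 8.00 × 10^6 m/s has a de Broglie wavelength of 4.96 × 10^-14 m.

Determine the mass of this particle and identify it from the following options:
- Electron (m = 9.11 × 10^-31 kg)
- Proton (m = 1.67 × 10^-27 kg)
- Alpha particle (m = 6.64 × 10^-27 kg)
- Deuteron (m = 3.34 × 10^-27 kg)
The particle is a proton.

From λ = h/(mv), solve for mass:

m = h/(λv)
m = (6.626 × 10^-34 J·s) / (4.96 × 10^-14 m × 8.00 × 10^6 m/s)
m = 1.67 × 10^-27 kg

Comparing with the listed masses, this is closest to a proton.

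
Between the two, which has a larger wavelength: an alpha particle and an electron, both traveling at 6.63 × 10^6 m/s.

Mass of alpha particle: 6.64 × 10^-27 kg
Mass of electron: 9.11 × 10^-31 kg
The electron has the longer wavelength.

Using λ = h/(mv), since both particles have the same velocity, the wavelength depends only on mass.

For alpha particle: λ₁ = h/(m₁v) = 1.51 × 10^-14 m
For electron: λ₂ = h/(m₂v) = 1.10 × 10^-10 m

Since λ ∝ 1/m at constant velocity, the lighter particle has the longer wavelength.

The electron has the longer de Broglie wavelength.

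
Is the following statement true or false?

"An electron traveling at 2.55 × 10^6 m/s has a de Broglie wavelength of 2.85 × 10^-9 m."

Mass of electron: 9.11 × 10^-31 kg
False

The claim is incorrect.

Using λ = h/(mv):
λ = (6.626 × 10^-34 J·s) / (9.11 × 10^-31 kg × 2.55 × 10^6 m/s)
λ = 2.85 × 10^-10 m

The actual wavelength differs from the claimed 2.85 × 10^-9 m.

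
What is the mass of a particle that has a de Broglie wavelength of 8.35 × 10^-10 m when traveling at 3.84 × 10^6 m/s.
2.07 × 10^-31 kg

From the de Broglie relation λ = h/(mv), we solve for m:

m = h/(λv)
m = (6.626 × 10^-34 J·s) / (8.35 × 10^-10 m × 3.84 × 10^6 m/s)
m = 2.07 × 10^-31 kg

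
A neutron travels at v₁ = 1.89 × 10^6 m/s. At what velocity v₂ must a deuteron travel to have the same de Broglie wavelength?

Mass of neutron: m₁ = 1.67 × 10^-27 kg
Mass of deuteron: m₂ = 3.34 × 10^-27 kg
v₂ = 9.45 × 10^5 m/s

For equal de Broglie wavelengths: λ₁ = λ₂

h/(m₁v₁) = h/(m₂v₂)
m₁v₁ = m₂v₂
v₂ = v₁ · (m₁/m₂)

v₂ = 1.89 × 10^6 m/s × (1.67 × 10^-27 kg / 3.34 × 10^-27 kg)
v₂ = 9.45 × 10^5 m/s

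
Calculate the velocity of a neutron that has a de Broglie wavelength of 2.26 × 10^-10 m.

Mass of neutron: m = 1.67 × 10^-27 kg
1.76 × 10^3 m/s

From the de Broglie relation λ = h/(mv), we solve for v:

v = h/(mλ)
v = (6.626 × 10^-34 J·s) / (1.67 × 10^-27 kg × 2.26 × 10^-10 m)
v = 1.76 × 10^3 m/s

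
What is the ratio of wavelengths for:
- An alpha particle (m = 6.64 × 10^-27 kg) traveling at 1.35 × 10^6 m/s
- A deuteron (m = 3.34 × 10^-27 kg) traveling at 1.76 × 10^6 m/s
λ₁/λ₂ = 0.656

Using λ = h/(mv):

λ₁ = h/(m₁v₁) = 7.39 × 10^-14 m
λ₂ = h/(m₂v₂) = 1.13 × 10^-13 m

Ratio λ₁/λ₂ = (m₂v₂)/(m₁v₁)
         = (3.34 × 10^-27 kg × 1.76 × 10^6 m/s) / (6.64 × 10^-27 kg × 1.35 × 10^6 m/s)
         = 0.656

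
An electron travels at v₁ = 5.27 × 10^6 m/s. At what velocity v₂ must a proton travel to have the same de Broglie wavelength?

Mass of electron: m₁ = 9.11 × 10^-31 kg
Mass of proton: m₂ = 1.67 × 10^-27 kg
v₂ = 2.87 × 10^3 m/s

For equal de Broglie wavelengths: λ₁ = λ₂

h/(m₁v₁) = h/(m₂v₂)
m₁v₁ = m₂v₂
v₂ = v₁ · (m₁/m₂)

v₂ = 5.27 × 10^6 m/s × (9.11 × 10^-31 kg / 1.67 × 10^-27 kg)
v₂ = 2.87 × 10^3 m/s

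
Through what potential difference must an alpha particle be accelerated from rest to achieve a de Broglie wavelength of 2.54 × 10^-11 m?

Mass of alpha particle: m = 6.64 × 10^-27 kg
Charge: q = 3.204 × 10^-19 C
1.60 × 10^-1 V

From λ = h/√(2mqV), we solve for V:

λ² = h²/(2mqV)
V = h²/(2mqλ²)
V = (6.626 × 10^-34 J·s)² / (2 × 6.64 × 10^-27 kg × 3.204 × 10^-19 C × (2.54 × 10^-11 m)²)
V = 1.60 × 10^-1 V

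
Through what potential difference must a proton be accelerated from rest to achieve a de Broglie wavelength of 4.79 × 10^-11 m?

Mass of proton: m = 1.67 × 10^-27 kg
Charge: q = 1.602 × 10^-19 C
3.58 × 10^-1 V

From λ = h/√(2mqV), we solve for V:

λ² = h²/(2mqV)
V = h²/(2mqλ²)
V = (6.626 × 10^-34 J·s)² / (2 × 1.67 × 10^-27 kg × 1.602 × 10^-19 C × (4.79 × 10^-11 m)²)
V = 3.58 × 10^-1 V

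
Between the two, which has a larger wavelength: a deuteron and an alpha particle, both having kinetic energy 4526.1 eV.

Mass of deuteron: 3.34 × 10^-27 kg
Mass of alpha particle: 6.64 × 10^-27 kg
The deuteron has the longer wavelength.

Using λ = h/√(2mKE):

For deuteron: λ₁ = h/√(2m₁KE) = 3.01 × 10^-13 m
For alpha particle: λ₂ = h/√(2m₂KE) = 2.14 × 10^-13 m

Since λ ∝ 1/√m at constant kinetic energy, the lighter particle has the longer wavelength.

The deuteron has the longer de Broglie wavelength.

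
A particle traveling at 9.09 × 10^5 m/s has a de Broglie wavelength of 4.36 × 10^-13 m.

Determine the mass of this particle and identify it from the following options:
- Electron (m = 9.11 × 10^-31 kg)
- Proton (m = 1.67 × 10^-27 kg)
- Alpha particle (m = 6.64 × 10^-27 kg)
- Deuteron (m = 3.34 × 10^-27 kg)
The particle is a proton.

From λ = h/(mv), solve for mass:

m = h/(λv)
m = (6.626 × 10^-34 J·s) / (4.36 × 10^-13 m × 9.09 × 10^5 m/s)
m = 1.67 × 10^-27 kg

Comparing with the listed masses, this is closest to a proton.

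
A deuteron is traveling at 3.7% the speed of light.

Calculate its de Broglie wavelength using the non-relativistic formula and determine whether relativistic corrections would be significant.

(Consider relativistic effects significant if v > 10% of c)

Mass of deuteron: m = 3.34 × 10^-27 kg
No, relativistic corrections are not needed.

Using the non-relativistic de Broglie formula λ = h/(mv):

v = 3.7% × c = 1.109 × 10^7 m/s

λ = h/(mv)
λ = (6.626 × 10^-34 J·s) / (3.34 × 10^-27 kg × 1.109 × 10^7 m/s)
λ = 1.79 × 10^-14 m

Since v = 3.7% of c < 10% of c, relativistic corrections are NOT significant and this non-relativistic result is a good approximation.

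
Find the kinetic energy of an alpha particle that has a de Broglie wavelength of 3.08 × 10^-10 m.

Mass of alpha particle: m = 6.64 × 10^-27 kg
3.49 × 10^-22 J (or 2.18 × 10^-3 eV)

From λ = h/√(2mKE), we solve for KE:

λ² = h²/(2mKE)
KE = h²/(2mλ²)
KE = (6.626 × 10^-34 J·s)² / (2 × 6.64 × 10^-27 kg × (3.08 × 10^-10 m)²)
KE = 3.49 × 10^-22 J
KE = 2.18 × 10^-3 eV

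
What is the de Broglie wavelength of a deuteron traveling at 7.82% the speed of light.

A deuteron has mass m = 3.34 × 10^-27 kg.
8.46 × 10^-15 m

Using the de Broglie relation λ = h/(mv):

v = 7.82% × c = 2.344 × 10^7 m/s

λ = h/(mv)
λ = (6.626 × 10^-34 J·s) / (3.34 × 10^-27 kg × 2.344 × 10^7 m/s)
λ = 8.46 × 10^-15 m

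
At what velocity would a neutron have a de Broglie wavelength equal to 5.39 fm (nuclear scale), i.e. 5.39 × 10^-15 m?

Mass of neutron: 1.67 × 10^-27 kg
7.36 × 10^7 m/s

From λ = h/(mv), solve for v:

v = h/(mλ)
v = (6.626 × 10^-34 J·s) / (1.67 × 10^-27 kg × 5.39 × 10^-15 m)
v = 7.36 × 10^7 m/s

Note: This velocity is 24.6% of the speed of light, so relativistic corrections would be needed for a more accurate calculation.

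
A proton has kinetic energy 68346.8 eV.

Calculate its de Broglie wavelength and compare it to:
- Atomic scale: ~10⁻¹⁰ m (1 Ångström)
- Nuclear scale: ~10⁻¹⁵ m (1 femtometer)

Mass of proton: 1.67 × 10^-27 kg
λ = 1.10 × 10^-13 m, which is between nuclear and atomic scales.

Using λ = h/√(2mKE):

KE = 68346.8 eV = 1.095 × 10^-14 J

λ = h/√(2mKE)
λ = (6.626 × 10^-34 J·s) / √(2 × 1.67 × 10^-27 kg × 1.095 × 10^-14 J)
λ = 1.10 × 10^-13 m

Comparison:
- Atomic scale (10⁻¹⁰ m): λ is 0.0011× this size
- Nuclear scale (10⁻¹⁵ m): λ is 1.1e+02× this size

The wavelength is between nuclear and atomic scales.

This wavelength is appropriate for probing atomic structure but too large for nuclear physics experiments.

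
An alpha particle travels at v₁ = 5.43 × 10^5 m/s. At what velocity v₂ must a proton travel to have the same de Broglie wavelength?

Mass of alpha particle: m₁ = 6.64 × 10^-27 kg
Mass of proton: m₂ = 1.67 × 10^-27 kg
v₂ = 2.16 × 10^6 m/s

For equal de Broglie wavelengths: λ₁ = λ₂

h/(m₁v₁) = h/(m₂v₂)
m₁v₁ = m₂v₂
v₂ = v₁ · (m₁/m₂)

v₂ = 5.43 × 10^5 m/s × (6.64 × 10^-27 kg / 1.67 × 10^-27 kg)
v₂ = 2.16 × 10^6 m/s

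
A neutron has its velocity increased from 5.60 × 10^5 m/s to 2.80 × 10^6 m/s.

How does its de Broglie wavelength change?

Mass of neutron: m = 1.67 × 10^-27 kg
The wavelength decreases by a factor of 5.

Using λ = h/(mv):

Initial wavelength: λ₁ = h/(mv₁) = 7.09 × 10^-13 m
Final wavelength: λ₂ = h/(mv₂) = 1.42 × 10^-13 m

Since λ ∝ 1/v, when velocity increases by a factor of 5, the wavelength decreases by a factor of 5.

λ₂/λ₁ = v₁/v₂ = 1/5

The wavelength decreases by a factor of 5.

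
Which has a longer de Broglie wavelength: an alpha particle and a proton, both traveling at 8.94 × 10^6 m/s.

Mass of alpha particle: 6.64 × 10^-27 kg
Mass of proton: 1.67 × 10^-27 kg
The proton has the longer wavelength.

Using λ = h/(mv), since both particles have the same velocity, the wavelength depends only on mass.

For alpha particle: λ₁ = h/(m₁v) = 1.12 × 10^-14 m
For proton: λ₂ = h/(m₂v) = 4.44 × 10^-14 m

Since λ ∝ 1/m at constant velocity, the lighter particle has the longer wavelength.

The proton has the longer de Broglie wavelength.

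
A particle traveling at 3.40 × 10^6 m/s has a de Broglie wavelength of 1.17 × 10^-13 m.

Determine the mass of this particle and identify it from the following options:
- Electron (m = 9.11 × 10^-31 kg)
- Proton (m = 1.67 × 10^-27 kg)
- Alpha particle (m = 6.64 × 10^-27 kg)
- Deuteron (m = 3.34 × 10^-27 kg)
The particle is a proton.

From λ = h/(mv), solve for mass:

m = h/(λv)
m = (6.626 × 10^-34 J·s) / (1.17 × 10^-13 m × 3.40 × 10^6 m/s)
m = 1.67 × 10^-27 kg

Comparing with the listed masses, this is closest to a proton.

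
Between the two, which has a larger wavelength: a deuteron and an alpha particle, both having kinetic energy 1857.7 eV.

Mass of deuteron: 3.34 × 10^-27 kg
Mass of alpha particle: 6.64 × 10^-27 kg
The deuteron has the longer wavelength.

Using λ = h/√(2mKE):

For deuteron: λ₁ = h/√(2m₁KE) = 4.70 × 10^-13 m
For alpha particle: λ₂ = h/√(2m₂KE) = 3.33 × 10^-13 m

Since λ ∝ 1/√m at constant kinetic energy, the lighter particle has the longer wavelength.

The deuteron has the longer de Broglie wavelength.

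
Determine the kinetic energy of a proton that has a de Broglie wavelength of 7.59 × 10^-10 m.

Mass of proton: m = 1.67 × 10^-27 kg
2.28 × 10^-22 J (or 1.42 × 10^-3 eV)

From λ = h/√(2mKE), we solve for KE:

λ² = h²/(2mKE)
KE = h²/(2mλ²)
KE = (6.626 × 10^-34 J·s)² / (2 × 1.67 × 10^-27 kg × (7.59 × 10^-10 m)²)
KE = 2.28 × 10^-22 J
KE = 1.42 × 10^-3 eV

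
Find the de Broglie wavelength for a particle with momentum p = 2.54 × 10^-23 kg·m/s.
2.61 × 10^-11 m

Using the de Broglie relation λ = h/p:

λ = h/p
λ = (6.626 × 10^-34 J·s) / (2.54 × 10^-23 kg·m/s)
λ = 2.61 × 10^-11 m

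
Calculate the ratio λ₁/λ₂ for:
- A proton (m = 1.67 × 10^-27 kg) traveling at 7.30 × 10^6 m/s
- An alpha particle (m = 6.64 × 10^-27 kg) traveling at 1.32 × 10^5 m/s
λ₁/λ₂ = 0.0719

Using λ = h/(mv):

λ₁ = h/(m₁v₁) = 5.44 × 10^-14 m
λ₂ = h/(m₂v₂) = 7.56 × 10^-13 m

Ratio λ₁/λ₂ = (m₂v₂)/(m₁v₁)
         = (6.64 × 10^-27 kg × 1.32 × 10^5 m/s) / (1.67 × 10^-27 kg × 7.30 × 10^6 m/s)
         = 0.0719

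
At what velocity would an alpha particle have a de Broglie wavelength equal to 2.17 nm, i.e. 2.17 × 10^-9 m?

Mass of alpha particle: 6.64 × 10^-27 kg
4.60 × 10^1 m/s

From λ = h/(mv), solve for v:

v = h/(mλ)
v = (6.626 × 10^-34 J·s) / (6.64 × 10^-27 kg × 2.17 × 10^-9 m)
v = 4.60 × 10^1 m/s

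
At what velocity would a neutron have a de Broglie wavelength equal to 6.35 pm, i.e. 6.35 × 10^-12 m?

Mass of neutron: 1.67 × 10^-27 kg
6.25 × 10^4 m/s

From λ = h/(mv), solve for v:

v = h/(mλ)
v = (6.626 × 10^-34 J·s) / (1.67 × 10^-27 kg × 6.35 × 10^-12 m)
v = 6.25 × 10^4 m/s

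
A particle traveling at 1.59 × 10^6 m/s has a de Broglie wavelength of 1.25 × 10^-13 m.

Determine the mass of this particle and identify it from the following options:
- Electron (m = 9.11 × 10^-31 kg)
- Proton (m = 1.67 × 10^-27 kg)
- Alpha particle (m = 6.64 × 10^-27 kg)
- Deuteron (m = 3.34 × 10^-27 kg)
The particle is a deuteron.

From λ = h/(mv), solve for mass:

m = h/(λv)
m = (6.626 × 10^-34 J·s) / (1.25 × 10^-13 m × 1.59 × 10^6 m/s)
m = 3.33 × 10^-27 kg

Comparing with the listed masses, this is closest to a deuteron.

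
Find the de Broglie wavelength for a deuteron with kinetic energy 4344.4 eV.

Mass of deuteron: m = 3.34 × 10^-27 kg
3.07 × 10^-13 m

Using λ = h/√(2mKE):

First convert KE to Joules: KE = 4344.4 eV = 6.960 × 10^-16 J

λ = h/√(2mKE)
λ = (6.626 × 10^-34 J·s) / √(2 × 3.34 × 10^-27 kg × 6.960 × 10^-16 J)
λ = 3.07 × 10^-13 m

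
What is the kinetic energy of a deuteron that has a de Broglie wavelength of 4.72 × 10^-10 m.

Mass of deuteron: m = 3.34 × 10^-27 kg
2.95 × 10^-22 J (or 1.84 × 10^-3 eV)

From λ = h/√(2mKE), we solve for KE:

λ² = h²/(2mKE)
KE = h²/(2mλ²)
KE = (6.626 × 10^-34 J·s)² / (2 × 3.34 × 10^-27 kg × (4.72 × 10^-10 m)²)
KE = 2.95 × 10^-22 J
KE = 1.84 × 10^-3 eV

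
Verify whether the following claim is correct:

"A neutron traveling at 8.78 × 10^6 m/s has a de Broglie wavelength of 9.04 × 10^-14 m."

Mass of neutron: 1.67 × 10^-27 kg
False

The claim is incorrect.

Using λ = h/(mv):
λ = (6.626 × 10^-34 J·s) / (1.67 × 10^-27 kg × 8.78 × 10^6 m/s)
λ = 4.52 × 10^-14 m

The actual wavelength differs from the claimed 9.04 × 10^-14 m.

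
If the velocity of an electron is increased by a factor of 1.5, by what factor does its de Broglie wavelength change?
The wavelength decreases by a factor of 1.5.

From λ = h/(mv), the wavelength is inversely proportional to velocity:

λ ∝ 1/v

If v → 1.5v, then λ → λ/1.5

When velocity is increased by a factor of 1.5, the wavelength decreases by a factor of 1.5.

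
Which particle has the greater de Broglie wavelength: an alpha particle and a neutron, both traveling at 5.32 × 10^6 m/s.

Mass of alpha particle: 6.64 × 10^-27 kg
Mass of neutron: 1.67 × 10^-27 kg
The neutron has the longer wavelength.

Using λ = h/(mv), since both particles have the same velocity, the wavelength depends only on mass.

For alpha particle: λ₁ = h/(m₁v) = 1.88 × 10^-14 m
For neutron: λ₂ = h/(m₂v) = 7.46 × 10^-14 m

Since λ ∝ 1/m at constant velocity, the lighter particle has the longer wavelength.

The neutron has the longer de Broglie wavelength.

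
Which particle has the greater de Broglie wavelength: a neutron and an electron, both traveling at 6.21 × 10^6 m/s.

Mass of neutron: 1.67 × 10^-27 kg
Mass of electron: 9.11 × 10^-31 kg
The electron has the longer wavelength.

Using λ = h/(mv), since both particles have the same velocity, the wavelength depends only on mass.

For neutron: λ₁ = h/(m₁v) = 6.39 × 10^-14 m
For electron: λ₂ = h/(m₂v) = 1.17 × 10^-10 m

Since λ ∝ 1/m at constant velocity, the lighter particle has the longer wavelength.

The electron has the longer de Broglie wavelength.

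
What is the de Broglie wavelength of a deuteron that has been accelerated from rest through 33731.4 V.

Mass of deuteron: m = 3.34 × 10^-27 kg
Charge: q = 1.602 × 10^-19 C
1.10 × 10^-13 m

When a particle is accelerated through voltage V, it gains kinetic energy KE = qV.

The de Broglie wavelength is then λ = h/√(2mqV):

λ = h/√(2mqV)
λ = (6.626 × 10^-34 J·s) / √(2 × 3.34 × 10^-27 kg × 1.602 × 10^-19 C × 33731.4 V)
λ = 1.10 × 10^-13 m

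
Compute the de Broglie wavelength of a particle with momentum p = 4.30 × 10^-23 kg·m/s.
1.54 × 10^-11 m

Using the de Broglie relation λ = h/p:

λ = h/p
λ = (6.626 × 10^-34 J·s) / (4.30 × 10^-23 kg·m/s)
λ = 1.54 × 10^-11 m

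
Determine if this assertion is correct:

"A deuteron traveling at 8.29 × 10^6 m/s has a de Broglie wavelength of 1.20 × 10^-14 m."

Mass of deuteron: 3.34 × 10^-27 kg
False

The claim is incorrect.

Using λ = h/(mv):
λ = (6.626 × 10^-34 J·s) / (3.34 × 10^-27 kg × 8.29 × 10^6 m/s)
λ = 2.39 × 10^-14 m

The actual wavelength differs from the claimed 1.20 × 10^-14 m.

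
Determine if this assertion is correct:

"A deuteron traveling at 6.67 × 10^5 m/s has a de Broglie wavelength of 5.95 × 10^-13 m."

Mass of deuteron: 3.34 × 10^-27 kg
False

The claim is incorrect.

Using λ = h/(mv):
λ = (6.626 × 10^-34 J·s) / (3.34 × 10^-27 kg × 6.67 × 10^5 m/s)
λ = 2.97 × 10^-13 m

The actual wavelength differs from the claimed 5.95 × 10^-13 m.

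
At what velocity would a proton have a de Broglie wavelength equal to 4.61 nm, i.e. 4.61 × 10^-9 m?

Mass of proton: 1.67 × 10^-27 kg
8.61 × 10^1 m/s

From λ = h/(mv), solve for v:

v = h/(mλ)
v = (6.626 × 10^-34 J·s) / (1.67 × 10^-27 kg × 4.61 × 10^-9 m)
v = 8.61 × 10^1 m/s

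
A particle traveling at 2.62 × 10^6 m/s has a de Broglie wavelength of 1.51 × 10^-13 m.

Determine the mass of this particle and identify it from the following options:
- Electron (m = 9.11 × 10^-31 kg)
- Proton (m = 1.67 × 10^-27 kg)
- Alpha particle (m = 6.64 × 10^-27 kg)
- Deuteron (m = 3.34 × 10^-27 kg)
The particle is a proton.

From λ = h/(mv), solve for mass:

m = h/(λv)
m = (6.626 × 10^-34 J·s) / (1.51 × 10^-13 m × 2.62 × 10^6 m/s)
m = 1.67 × 10^-27 kg

Comparing with the listed masses, this is closest to a proton.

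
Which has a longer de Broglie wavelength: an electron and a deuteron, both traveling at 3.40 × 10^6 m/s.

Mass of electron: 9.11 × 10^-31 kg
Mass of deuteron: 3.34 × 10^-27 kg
The electron has the longer wavelength.

Using λ = h/(mv), since both particles have the same velocity, the wavelength depends only on mass.

For electron: λ₁ = h/(m₁v) = 2.14 × 10^-10 m
For deuteron: λ₂ = h/(m₂v) = 5.83 × 10^-14 m

Since λ ∝ 1/m at constant velocity, the lighter particle has the longer wavelength.

The electron has the longer de Broglie wavelength.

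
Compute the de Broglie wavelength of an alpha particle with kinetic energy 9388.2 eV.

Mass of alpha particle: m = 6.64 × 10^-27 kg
1.48 × 10^-13 m

Using λ = h/√(2mKE):

First convert KE to Joules: KE = 9388.2 eV = 1.504 × 10^-15 J

λ = h/√(2mKE)
λ = (6.626 × 10^-34 J·s) / √(2 × 6.64 × 10^-27 kg × 1.504 × 10^-15 J)
λ = 1.48 × 10^-13 m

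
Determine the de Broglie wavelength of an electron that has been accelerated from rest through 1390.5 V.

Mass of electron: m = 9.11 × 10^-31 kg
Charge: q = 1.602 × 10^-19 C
3.29 × 10^-11 m

When a particle is accelerated through voltage V, it gains kinetic energy KE = qV.

The de Broglie wavelength is then λ = h/√(2mqV):

λ = h/√(2mqV)
λ = (6.626 × 10^-34 J·s) / √(2 × 9.11 × 10^-31 kg × 1.602 × 10^-19 C × 1390.5 V)
λ = 3.29 × 10^-11 m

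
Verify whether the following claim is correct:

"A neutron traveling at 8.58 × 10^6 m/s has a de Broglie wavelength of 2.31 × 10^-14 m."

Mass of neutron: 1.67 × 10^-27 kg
False

The claim is incorrect.

Using λ = h/(mv):
λ = (6.626 × 10^-34 J·s) / (1.67 × 10^-27 kg × 8.58 × 10^6 m/s)
λ = 4.62 × 10^-14 m

The actual wavelength differs from the claimed 2.31 × 10^-14 m.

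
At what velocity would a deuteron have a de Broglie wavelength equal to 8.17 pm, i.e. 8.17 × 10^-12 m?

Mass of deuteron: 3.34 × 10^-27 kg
2.43 × 10^4 m/s

From λ = h/(mv), solve for v:

v = h/(mλ)
v = (6.626 × 10^-34 J·s) / (3.34 × 10^-27 kg × 8.17 × 10^-12 m)
v = 2.43 × 10^4 m/s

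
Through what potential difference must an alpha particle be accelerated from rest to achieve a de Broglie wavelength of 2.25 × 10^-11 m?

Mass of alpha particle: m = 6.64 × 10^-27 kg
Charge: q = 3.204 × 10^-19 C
2.04 × 10^-1 V

From λ = h/√(2mqV), we solve for V:

λ² = h²/(2mqV)
V = h²/(2mqλ²)
V = (6.626 × 10^-34 J·s)² / (2 × 6.64 × 10^-27 kg × 3.204 × 10^-19 C × (2.25 × 10^-11 m)²)
V = 2.04 × 10^-1 V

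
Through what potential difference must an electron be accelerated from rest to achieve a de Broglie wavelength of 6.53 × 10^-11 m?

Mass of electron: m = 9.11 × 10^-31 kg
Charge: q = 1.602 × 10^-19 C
353 V

From λ = h/√(2mqV), we solve for V:

λ² = h²/(2mqV)
V = h²/(2mqλ²)
V = (6.626 × 10^-34 J·s)² / (2 × 9.11 × 10^-31 kg × 1.602 × 10^-19 C × (6.53 × 10^-11 m)²)
V = 353 V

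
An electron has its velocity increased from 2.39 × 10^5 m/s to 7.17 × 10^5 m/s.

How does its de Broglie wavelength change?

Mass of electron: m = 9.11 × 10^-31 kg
The wavelength decreases by a factor of 3.

Using λ = h/(mv):

Initial wavelength: λ₁ = h/(mv₁) = 3.04 × 10^-9 m
Final wavelength: λ₂ = h/(mv₂) = 1.01 × 10^-9 m

Since λ ∝ 1/v, when velocity increases by a factor of 3, the wavelength decreases by a factor of 3.

λ₂/λ₁ = v₁/v₂ = 1/3

The wavelength decreases by a factor of 3.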